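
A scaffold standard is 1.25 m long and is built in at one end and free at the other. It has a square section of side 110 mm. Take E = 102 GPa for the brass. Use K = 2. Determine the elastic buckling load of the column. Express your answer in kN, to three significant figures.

P_cr ≈ 1970 kN

I = a⁴/12 = 110⁴/12 = 1.220×10^7 mm⁴
I = 1.220×10^7 mm⁴ = 1.220×10^-5 m⁴
Effective length L_e = K·L = 2 × 1.25 = 2.500 m
P_cr = π²EI / L_e² = π² × 102×10⁹ × 1.220×10^-5 / 2.500² = 1.965×10^6 N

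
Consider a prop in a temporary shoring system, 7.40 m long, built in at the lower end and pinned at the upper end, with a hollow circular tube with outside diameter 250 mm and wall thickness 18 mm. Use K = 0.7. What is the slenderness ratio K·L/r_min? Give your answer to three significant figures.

Inner diameter d_i = 250 − 2×18 = 214.0 mm
I = π(d_o⁴ − d_i⁴)/64 = π(250⁴ − 214.0⁴)/64 = 8.880×10^7 mm⁴
A = 1.312×10^4 mm²;  r_min = √(I/A) = √(8.880×10^7/1.312×10^4) = 82.27 mm
L_e = K·L = 0.7 × 7.40 m = 5.180 m = 5180.0 mm
λ = L_e / r_min = 5180.0 / 82.27 = 63.0

λ ≈ 63.0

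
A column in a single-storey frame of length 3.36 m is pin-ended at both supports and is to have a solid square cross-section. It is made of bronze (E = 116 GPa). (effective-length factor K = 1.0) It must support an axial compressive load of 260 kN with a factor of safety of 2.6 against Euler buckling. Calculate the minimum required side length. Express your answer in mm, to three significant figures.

Required P_cr = n·P = 2.6 × 260 = 676.0 kN
L_e = K·L = 1 × 3.36 = 3.360 m
Required I = P_cr·L_e²/(π²E) = 6.760×10^5 × 3.360² / (π² × 1.16×10^11) = 6.666×10^-6 m⁴
I_req = 6.666×10^6 mm⁴
Solid square: I = a⁴/12  ⇒  a = (12I)^(1/4) = (12×6.666×10^6)^(1/4) = 94.6 mm

a ≈ 94.6 mm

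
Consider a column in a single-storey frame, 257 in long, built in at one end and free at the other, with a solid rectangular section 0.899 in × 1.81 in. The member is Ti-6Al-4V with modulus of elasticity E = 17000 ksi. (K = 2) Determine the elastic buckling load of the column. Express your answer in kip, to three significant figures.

Buckling occurs about the weak axis: I_min = h·b³/12 with b = 0.899 in (the shorter side).
I_min = 1.81×0.899³/12 = 0.1096 in⁴
Effective length L_e = K·L = 2 × 257 = 514.0 in
P_cr = π²EI / L_e² = π² × 17000×10³ × 0.1096 / 514.0² = 69.60 lb

P_cr ≈ 0.0696 kip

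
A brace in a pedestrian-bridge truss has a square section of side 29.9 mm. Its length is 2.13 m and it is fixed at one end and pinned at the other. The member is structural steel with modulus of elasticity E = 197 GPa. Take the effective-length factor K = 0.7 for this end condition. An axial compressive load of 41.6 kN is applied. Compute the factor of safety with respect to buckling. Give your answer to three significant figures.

I = a⁴/12 = 29.9⁴/12 = 6.660×10^4 mm⁴
I = 6.660×10^4 mm⁴ = 6.660×10^-8 m⁴
Effective length L_e = K·L = 0.7 × 2.13 = 1.491 m
P_cr = π²EI / L_e² = π² × 197×10⁹ × 6.660×10^-8 / 1.491² = 5.825×10^4 N
Factor of safety n = P_cr / P = 58.252 / 41.6 = 1.40

n ≈ 1.40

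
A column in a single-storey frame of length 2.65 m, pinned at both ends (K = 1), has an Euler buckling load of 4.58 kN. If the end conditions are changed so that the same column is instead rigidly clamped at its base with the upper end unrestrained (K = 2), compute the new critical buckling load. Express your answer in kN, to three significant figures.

P_cr ≈ 1.14 kN

P_cr ∝ 1/K², so P_cr,new = P_cr,old × (K_old/K_new)² = 4.58 × (1/2)²
= 4.58 × 0.2500 = 1.14 kN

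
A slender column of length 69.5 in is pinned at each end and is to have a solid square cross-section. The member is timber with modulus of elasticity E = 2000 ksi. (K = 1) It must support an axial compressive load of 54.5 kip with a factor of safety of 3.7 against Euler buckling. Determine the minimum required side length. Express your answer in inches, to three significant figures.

Required P_cr = n·P = 3.7 × 54.5 = 201.6 kip
L_e = K·L = 1 × 69.5 = 69.50 in
Required I = P_cr·L_e²/(π²E) = 2.017×10^5 × 69.50² / (π² × 2.00×10^6) = 49.34 in⁴
Solid square: I = a⁴/12  ⇒  a = (12I)^(1/4) = (12×49.34)^(1/4) = 4.93 in

a ≈ 4.93 in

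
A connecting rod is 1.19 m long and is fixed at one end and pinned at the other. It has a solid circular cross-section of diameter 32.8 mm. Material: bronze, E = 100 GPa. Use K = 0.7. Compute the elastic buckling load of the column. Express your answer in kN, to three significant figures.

P_cr ≈ 80.8 kN

I = πd⁴/64 = π×32.8⁴/64 = 5.682×10^4 mm⁴
I = 5.682×10^4 mm⁴ = 5.682×10^-8 m⁴
Effective length L_e = K·L = 0.7 × 1.19 = 0.8330 m
P_cr = π²EI / L_e² = π² × 100×10⁹ × 5.682×10^-8 / 0.8330² = 8.081×10^4 N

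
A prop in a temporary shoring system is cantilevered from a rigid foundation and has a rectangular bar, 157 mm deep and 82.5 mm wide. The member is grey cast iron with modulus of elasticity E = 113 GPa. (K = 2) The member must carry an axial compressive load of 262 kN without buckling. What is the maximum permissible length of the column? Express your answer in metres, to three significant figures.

L_max ≈ 2.80 m

Buckling occurs about the weak axis: I_min = h·b³/12 with b = 82.5 mm (the shorter side).
I_min = 157×82.5³/12 = 7.346×10^6 mm⁴
I = 7.346×10^-6 m⁴
At the buckling limit P_cr = P = 2.620×10^5 N
From P_cr = π²EI/(K·L)²:  L = (1/K)·√(π²EI/P_cr) = (1/2)·√(π²×1.13×10^11×7.346×10^-6/2.620×10^5)
L = 2.80 m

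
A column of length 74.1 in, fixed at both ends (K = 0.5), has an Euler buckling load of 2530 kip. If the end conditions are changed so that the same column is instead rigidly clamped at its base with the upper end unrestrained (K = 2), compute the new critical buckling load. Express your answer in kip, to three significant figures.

P_cr ≈ 158 kip

P_cr ∝ 1/K², so P_cr,new = P_cr,old × (K_old/K_new)² = 2530 × (0.5/2)²
= 2530 × 0.06250 = 158 kip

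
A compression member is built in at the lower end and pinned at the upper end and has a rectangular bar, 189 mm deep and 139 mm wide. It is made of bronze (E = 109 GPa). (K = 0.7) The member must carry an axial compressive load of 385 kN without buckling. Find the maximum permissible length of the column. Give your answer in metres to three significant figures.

L_max ≈ 15.5 m

Buckling occurs about the weak axis: I_min = h·b³/12 with b = 139 mm (the shorter side).
I_min = 189×139³/12 = 4.230×10^7 mm⁴
I = 4.230×10^-5 m⁴
At the buckling limit P_cr = P = 3.850×10^5 N
From P_cr = π²EI/(K·L)²:  L = (1/K)·√(π²EI/P_cr) = (1/0.7)·√(π²×1.09×10^11×4.230×10^-5/3.850×10^5)
L = 15.5 m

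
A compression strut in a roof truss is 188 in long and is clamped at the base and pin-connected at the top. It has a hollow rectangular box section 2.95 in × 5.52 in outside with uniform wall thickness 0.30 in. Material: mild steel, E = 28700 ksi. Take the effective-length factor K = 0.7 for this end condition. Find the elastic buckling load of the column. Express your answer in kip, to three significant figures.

P_cr ≈ 106 kip

Inner dimensions: h_i = 5.52 − 2×0.30 = 4.920 in, b_i = 2.95 − 2×0.30 = 2.350 in
Weak-axis I_min = (h_o·b_o³ − h_i·b_i³)/12 with b_o = 2.95, b_i = 2.350 in (shorter outer/inner sides).
I_min = (5.52×2.95³ − 4.920×2.350³)/12 = 6.488 in⁴
Effective length L_e = K·L = 0.7 × 188 = 131.6 in
P_cr = π²EI / L_e² = π² × 28700×10³ × 6.488 / 131.6² = 1.061×10^5 lb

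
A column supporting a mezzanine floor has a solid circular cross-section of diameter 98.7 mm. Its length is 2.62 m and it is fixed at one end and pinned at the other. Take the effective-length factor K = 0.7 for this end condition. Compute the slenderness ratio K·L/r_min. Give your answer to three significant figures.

For a solid circle r = d/4 = 98.7/4 = 24.68 mm
L_e = K·L = 0.7 × 2.62 m = 1.834 m = 1834.0 mm
λ = L_e / r_min = 1834.0 / 24.68 = 74.3

λ ≈ 74.3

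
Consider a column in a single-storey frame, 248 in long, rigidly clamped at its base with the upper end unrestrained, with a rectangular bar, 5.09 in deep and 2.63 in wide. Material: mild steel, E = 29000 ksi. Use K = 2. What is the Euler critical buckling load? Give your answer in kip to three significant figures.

Buckling occurs about the weak axis: I_min = h·b³/12 with b = 2.63 in (the shorter side).
I_min = 5.09×2.63³/12 = 7.716 in⁴
Effective length L_e = K·L = 2 × 248 = 496.0 in
P_cr = π²EI / L_e² = π² × 29000×10³ × 7.716 / 496.0² = 8.977×10^3 lb

P_cr ≈ 8.98 kip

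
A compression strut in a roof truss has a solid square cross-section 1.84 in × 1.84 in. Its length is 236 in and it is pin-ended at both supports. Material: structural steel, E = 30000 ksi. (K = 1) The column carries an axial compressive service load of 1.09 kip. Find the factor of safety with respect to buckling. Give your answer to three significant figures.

I = a⁴/12 = 1.84⁴/12 = 0.9552 in⁴
Effective length L_e = K·L = 1 × 236 = 236.0 in
P_cr = π²EI / L_e² = π² × 30000×10³ × 0.9552 / 236.0² = 5.078×10^3 lb
Factor of safety n = P_cr / P = 5.0779 / 1.09 = 4.66

n ≈ 4.66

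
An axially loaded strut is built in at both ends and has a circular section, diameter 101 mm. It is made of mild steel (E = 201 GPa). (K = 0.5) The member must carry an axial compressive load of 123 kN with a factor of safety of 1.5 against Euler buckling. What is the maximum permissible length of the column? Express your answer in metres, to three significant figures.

I = πd⁴/64 = π×101⁴/64 = 5.108×10^6 mm⁴
I = 5.108×10^-6 m⁴
Required critical load P_cr = n·P = 1.5 × 123 = 184.5 kN = 1.845×10^5 N
From P_cr = π²EI/(K·L)²:  L = (1/K)·√(π²EI/P_cr) = (1/0.5)·√(π²×2.01×10^11×5.108×10^-6/1.845×10^5)
L = 14.8 m

L_max ≈ 14.8 m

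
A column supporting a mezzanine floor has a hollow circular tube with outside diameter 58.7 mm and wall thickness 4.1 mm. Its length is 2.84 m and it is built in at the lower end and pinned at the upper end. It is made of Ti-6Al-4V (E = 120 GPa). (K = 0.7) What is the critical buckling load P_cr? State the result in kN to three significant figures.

Inner diameter d_i = 58.7 − 2×4.1 = 50.50 mm
I = π(d_o⁴ − d_i⁴)/64 = π(58.7⁴ − 50.50⁴)/64 = 2.636×10^5 mm⁴
I = 2.636×10^5 mm⁴ = 2.636×10^-7 m⁴
Effective length L_e = K·L = 0.7 × 2.84 = 1.988 m
P_cr = π²EI / L_e² = π² × 120×10⁹ × 2.636×10^-7 / 1.988² = 7.898×10^4 N

P_cr ≈ 79.0 kN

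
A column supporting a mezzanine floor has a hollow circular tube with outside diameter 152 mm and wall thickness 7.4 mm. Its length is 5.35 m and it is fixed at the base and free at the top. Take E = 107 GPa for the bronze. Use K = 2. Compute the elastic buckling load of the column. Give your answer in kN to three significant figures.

Inner diameter d_i = 152 − 2×7.4 = 137.2 mm
I = π(d_o⁴ − d_i⁴)/64 = π(152⁴ − 137.2⁴)/64 = 8.809×10^6 mm⁴
I = 8.809×10^6 mm⁴ = 8.809×10^-6 m⁴
Effective length L_e = K·L = 2 × 5.35 = 10.70 m
P_cr = π²EI / L_e² = π² × 107×10⁹ × 8.809×10^-6 / 10.70² = 8.125×10^4 N

P_cr ≈ 81.3 kN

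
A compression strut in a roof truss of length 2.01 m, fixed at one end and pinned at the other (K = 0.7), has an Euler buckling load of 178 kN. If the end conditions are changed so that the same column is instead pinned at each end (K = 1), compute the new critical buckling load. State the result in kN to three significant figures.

P_cr ∝ 1/K², so P_cr,new = P_cr,old × (K_old/K_new)² = 178 × (0.7/1)²
= 178 × 0.4900 = 87.2 kN

P_cr ≈ 87.2 kN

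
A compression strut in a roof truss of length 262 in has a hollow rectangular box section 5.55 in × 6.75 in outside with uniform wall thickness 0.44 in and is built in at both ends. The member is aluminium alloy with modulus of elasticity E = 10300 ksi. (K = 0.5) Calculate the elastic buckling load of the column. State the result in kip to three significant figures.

Inner dimensions: h_i = 6.75 − 2×0.44 = 5.870 in, b_i = 5.55 − 2×0.44 = 4.670 in
Weak-axis I_min = (h_o·b_o³ − h_i·b_i³)/12 with b_o = 5.55, b_i = 4.670 in (shorter outer/inner sides).
I_min = (6.75×5.55³ − 5.870×4.670³)/12 = 46.34 in⁴
Effective length L_e = K·L = 0.5 × 262 = 131.0 in
P_cr = π²EI / L_e² = π² × 10300×10³ × 46.34 / 131.0² = 2.745×10^5 lb

P_cr ≈ 275 kip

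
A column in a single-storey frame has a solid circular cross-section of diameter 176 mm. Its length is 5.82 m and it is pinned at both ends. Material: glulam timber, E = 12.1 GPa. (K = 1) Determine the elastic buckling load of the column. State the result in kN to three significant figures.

P_cr ≈ 166 kN

I = πd⁴/64 = π×176⁴/64 = 4.710×10^7 mm⁴
I = 4.710×10^7 mm⁴ = 4.710×10^-5 m⁴
Effective length L_e = K·L = 1 × 5.82 = 5.820 m
P_cr = π²EI / L_e² = π² × 12.1×10⁹ × 4.710×10^-5 / 5.820² = 1.661×10^5 N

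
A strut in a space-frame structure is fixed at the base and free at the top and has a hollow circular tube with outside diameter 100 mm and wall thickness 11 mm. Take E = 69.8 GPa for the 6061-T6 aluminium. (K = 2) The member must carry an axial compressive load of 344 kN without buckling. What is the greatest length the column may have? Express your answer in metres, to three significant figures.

L_max ≈ 1.24 m

Inner diameter d_i = 100 − 2×11 = 78.00 mm
I = π(d_o⁴ − d_i⁴)/64 = π(100⁴ − 78.00⁴)/64 = 3.092×10^6 mm⁴
I = 3.092×10^-6 m⁴
At the buckling limit P_cr = P = 3.440×10^5 N
From P_cr = π²EI/(K·L)²:  L = (1/K)·√(π²EI/P_cr) = (1/2)·√(π²×6.98×10^10×3.092×10^-6/3.440×10^5)
L = 1.24 m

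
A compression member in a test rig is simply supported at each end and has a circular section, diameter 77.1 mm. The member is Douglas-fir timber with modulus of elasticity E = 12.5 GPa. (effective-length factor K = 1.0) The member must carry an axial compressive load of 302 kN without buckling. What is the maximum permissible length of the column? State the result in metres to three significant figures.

L_max ≈ 0.842 m

I = πd⁴/64 = π×77.1⁴/64 = 1.735×10^6 mm⁴
I = 1.735×10^-6 m⁴
At the buckling limit P_cr = P = 3.020×10^5 N
From P_cr = π²EI/(K·L)²:  L = (1/K)·√(π²EI/P_cr) = (1/1)·√(π²×1.25×10^10×1.735×10^-6/3.020×10^5)
L = 0.842 m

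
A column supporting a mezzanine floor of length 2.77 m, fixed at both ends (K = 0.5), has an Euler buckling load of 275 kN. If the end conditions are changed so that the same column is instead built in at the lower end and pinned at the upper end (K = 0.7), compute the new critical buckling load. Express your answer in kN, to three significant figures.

P_cr ∝ 1/K², so P_cr,new = P_cr,old × (K_old/K_new)² = 275 × (0.5/0.7)²
= 275 × 0.5102 = 140 kN

P_cr ≈ 140 kN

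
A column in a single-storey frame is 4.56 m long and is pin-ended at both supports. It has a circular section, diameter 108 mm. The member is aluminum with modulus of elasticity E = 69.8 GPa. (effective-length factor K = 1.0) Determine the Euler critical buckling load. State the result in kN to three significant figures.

P_cr ≈ 221 kN

I = πd⁴/64 = π×108⁴/64 = 6.678×10^6 mm⁴
I = 6.678×10^6 mm⁴ = 6.678×10^-6 m⁴
Effective length L_e = K·L = 1 × 4.56 = 4.560 m
P_cr = π²EI / L_e² = π² × 69.8×10⁹ × 6.678×10^-6 / 4.560² = 2.213×10^5 N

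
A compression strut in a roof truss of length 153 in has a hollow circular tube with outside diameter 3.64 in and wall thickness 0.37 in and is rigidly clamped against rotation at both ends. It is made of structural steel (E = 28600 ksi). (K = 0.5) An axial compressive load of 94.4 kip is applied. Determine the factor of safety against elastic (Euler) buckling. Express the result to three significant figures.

Inner diameter d_i = 3.64 − 2×0.37 = 2.900 in
I = π(d_o⁴ − d_i⁴)/64 = π(3.64⁴ − 2.900⁴)/64 = 5.146 in⁴
Effective length L_e = K·L = 0.5 × 153 = 76.50 in
P_cr = π²EI / L_e² = π² × 28600×10³ × 5.146 / 76.50² = 2.482×10^5 lb
Factor of safety n = P_cr / P = 248.18 / 94.4 = 2.63

n ≈ 2.63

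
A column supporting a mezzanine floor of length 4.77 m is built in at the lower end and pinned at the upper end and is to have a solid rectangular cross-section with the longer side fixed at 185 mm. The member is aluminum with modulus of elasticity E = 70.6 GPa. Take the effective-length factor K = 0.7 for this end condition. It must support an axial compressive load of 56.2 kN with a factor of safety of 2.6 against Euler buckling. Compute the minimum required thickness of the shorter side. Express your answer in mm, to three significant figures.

Required P_cr = n·P = 2.6 × 56.2 = 146.1 kN
L_e = K·L = 0.7 × 4.77 = 3.339 m
Required I = P_cr·L_e²/(π²E) = 1.461×10^5 × 3.339² / (π² × 7.06×10^10) = 2.338×10^-6 m⁴
I_req = 2.338×10^6 mm⁴
Rectangle, weak axis: I_min = h·b³/12 with h = 185 mm fixed  ⇒  b = (12I/h)^(1/3) = 53.3 mm

b ≈ 53.3 mm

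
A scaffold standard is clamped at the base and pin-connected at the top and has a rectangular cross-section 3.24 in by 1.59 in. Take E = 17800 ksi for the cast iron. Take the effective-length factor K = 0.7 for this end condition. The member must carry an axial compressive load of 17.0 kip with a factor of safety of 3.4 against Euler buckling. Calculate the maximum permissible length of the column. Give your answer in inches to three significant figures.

L_max ≈ 82.0 in

Buckling occurs about the weak axis: I_min = h·b³/12 with b = 1.59 in (the shorter side).
I_min = 3.24×1.59³/12 = 1.085 in⁴
Required critical load P_cr = n·P = 3.4 × 17.0 = 57.80 kip = 5.780×10^4 lb
From P_cr = π²EI/(K·L)²:  L = (1/K)·√(π²EI/P_cr) = (1/0.7)·√(π²×1.78×10^7×1.085/5.780×10^4)
L = 82.0 in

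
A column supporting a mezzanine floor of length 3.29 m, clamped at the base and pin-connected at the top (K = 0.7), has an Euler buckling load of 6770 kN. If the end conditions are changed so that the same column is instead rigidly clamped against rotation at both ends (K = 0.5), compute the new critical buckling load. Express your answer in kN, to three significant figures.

P_cr ≈ 13300 kN

P_cr ∝ 1/K², so P_cr,new = P_cr,old × (K_old/K_new)² = 6770 × (0.7/0.5)²
= 6770 × 1.960 = 13300 kN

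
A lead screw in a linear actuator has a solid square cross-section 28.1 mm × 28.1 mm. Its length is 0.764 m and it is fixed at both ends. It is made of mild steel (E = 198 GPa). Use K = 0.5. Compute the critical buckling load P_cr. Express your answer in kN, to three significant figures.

P_cr ≈ 696 kN

I = a⁴/12 = 28.1⁴/12 = 5.196×10^4 mm⁴
I = 5.196×10^4 mm⁴ = 5.196×10^-8 m⁴
Effective length L_e = K·L = 0.5 × 0.764 = 0.3820 m
P_cr = π²EI / L_e² = π² × 198×10⁹ × 5.196×10^-8 / 0.3820² = 6.958×10^5 N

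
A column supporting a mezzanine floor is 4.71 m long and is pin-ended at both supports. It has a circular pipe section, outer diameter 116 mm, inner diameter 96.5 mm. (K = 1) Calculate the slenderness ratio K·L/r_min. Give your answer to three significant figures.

d_o = 116 mm, d_i = 96.5 mm
I = π(d_o⁴ − d_i⁴)/64 = π(116⁴ − 96.50⁴)/64 = 4.631×10^6 mm⁴
A = 3.254×10^3 mm²;  r_min = √(I/A) = √(4.631×10^6/3.254×10^3) = 37.72 mm
L_e = K·L = 1 × 4.71 m = 4.710 m = 4710.0 mm
λ = L_e / r_min = 4710.0 / 37.72 = 125

λ ≈ 125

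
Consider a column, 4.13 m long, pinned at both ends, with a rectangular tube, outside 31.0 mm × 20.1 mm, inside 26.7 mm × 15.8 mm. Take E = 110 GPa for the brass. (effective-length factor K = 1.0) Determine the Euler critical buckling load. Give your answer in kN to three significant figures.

P_cr ≈ 0.777 kN

Weak-axis I_min = (h_o·b_o³ − h_i·b_i³)/12 with b_o = 20.1, b_i = 15.80 mm (shorter outer/inner sides).
I_min = (31.0×20.1³ − 26.70×15.80³)/12 = 1.220×10^4 mm⁴
I = 1.220×10^4 mm⁴ = 1.220×10^-8 m⁴
Effective length L_e = K·L = 1 × 4.13 = 4.130 m
P_cr = π²EI / L_e² = π² × 110×10⁹ × 1.220×10^-8 / 4.130² = 776.7 N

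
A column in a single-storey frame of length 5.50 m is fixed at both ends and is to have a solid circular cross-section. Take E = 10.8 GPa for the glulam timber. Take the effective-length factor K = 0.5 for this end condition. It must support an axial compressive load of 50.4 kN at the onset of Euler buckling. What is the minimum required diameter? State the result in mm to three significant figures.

d ≈ 92.4 mm

L_e = K·L = 0.5 × 5.50 = 2.750 m
Required I = P_cr·L_e²/(π²E) = 5.040×10^4 × 2.750² / (π² × 1.08×10^10) = 3.576×10^-6 m⁴
I_req = 3.576×10^6 mm⁴
Solid circle: I = πd⁴/64  ⇒  d = (64I/π)^(1/4) = (64×3.576×10^6/π)^(1/4) = 92.4 mm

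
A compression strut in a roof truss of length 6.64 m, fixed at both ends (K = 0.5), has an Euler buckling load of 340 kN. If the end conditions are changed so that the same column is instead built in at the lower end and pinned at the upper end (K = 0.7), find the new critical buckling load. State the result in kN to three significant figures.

P_cr ∝ 1/K², so P_cr,new = P_cr,old × (K_old/K_new)² = 340 × (0.5/0.7)²
= 340 × 0.5102 = 173 kN

P_cr ≈ 173 kN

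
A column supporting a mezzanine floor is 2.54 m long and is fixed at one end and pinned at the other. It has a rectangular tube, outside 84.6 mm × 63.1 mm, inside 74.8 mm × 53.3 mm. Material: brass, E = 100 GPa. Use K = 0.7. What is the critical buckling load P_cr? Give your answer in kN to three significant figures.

Weak-axis I_min = (h_o·b_o³ − h_i·b_i³)/12 with b_o = 63.1, b_i = 53.30 mm (shorter outer/inner sides).
I_min = (84.6×63.1³ − 74.80×53.30³)/12 = 8.274×10^5 mm⁴
I = 8.274×10^5 mm⁴ = 8.274×10^-7 m⁴
Effective length L_e = K·L = 0.7 × 2.54 = 1.778 m
P_cr = π²EI / L_e² = π² × 100×10⁹ × 8.274×10^-7 / 1.778² = 2.583×10^5 N

P_cr ≈ 258 kN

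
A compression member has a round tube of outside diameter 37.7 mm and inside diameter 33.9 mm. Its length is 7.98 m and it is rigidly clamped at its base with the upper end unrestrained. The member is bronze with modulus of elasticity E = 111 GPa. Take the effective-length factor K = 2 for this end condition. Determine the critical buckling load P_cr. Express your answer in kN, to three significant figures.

d_o = 37.7 mm, d_i = 33.9 mm
I = π(d_o⁴ − d_i⁴)/64 = π(37.7⁴ − 33.90⁴)/64 = 3.433×10^4 mm⁴
I = 3.433×10^4 mm⁴ = 3.433×10^-8 m⁴
Effective length L_e = K·L = 2 × 7.98 = 15.96 m
P_cr = π²EI / L_e² = π² × 111×10⁹ × 3.433×10^-8 / 15.96² = 147.7 N

P_cr ≈ 0.148 kN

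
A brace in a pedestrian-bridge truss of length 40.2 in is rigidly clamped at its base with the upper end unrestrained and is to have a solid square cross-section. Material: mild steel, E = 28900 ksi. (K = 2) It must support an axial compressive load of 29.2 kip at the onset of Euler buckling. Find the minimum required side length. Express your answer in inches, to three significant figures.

L_e = K·L = 2 × 40.2 = 80.40 in
Required I = P_cr·L_e²/(π²E) = 2.920×10^4 × 80.40² / (π² × 2.89×10^7) = 0.6618 in⁴
Solid square: I = a⁴/12  ⇒  a = (12I)^(1/4) = (12×0.6618)^(1/4) = 1.68 in

a ≈ 1.68 in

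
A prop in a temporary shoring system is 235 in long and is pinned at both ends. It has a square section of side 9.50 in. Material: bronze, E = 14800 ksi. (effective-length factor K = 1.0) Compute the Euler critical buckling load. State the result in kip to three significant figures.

I = a⁴/12 = 9.50⁴/12 = 678.8 in⁴
Effective length L_e = K·L = 1 × 235 = 235.0 in
P_cr = π²EI / L_e² = π² × 14800×10³ × 678.8 / 235.0² = 1.795×10^6 lb

P_cr ≈ 1800 kip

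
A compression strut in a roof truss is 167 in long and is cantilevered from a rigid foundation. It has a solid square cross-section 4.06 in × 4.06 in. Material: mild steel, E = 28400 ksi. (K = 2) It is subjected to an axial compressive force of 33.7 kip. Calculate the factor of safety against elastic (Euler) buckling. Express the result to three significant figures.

I = a⁴/12 = 4.06⁴/12 = 22.64 in⁴
Effective length L_e = K·L = 2 × 167 = 334.0 in
P_cr = π²EI / L_e² = π² × 28400×10³ × 22.64 / 334.0² = 5.689×10^4 lb
Factor of safety n = P_cr / P = 56.892 / 33.7 = 1.69

n ≈ 1.69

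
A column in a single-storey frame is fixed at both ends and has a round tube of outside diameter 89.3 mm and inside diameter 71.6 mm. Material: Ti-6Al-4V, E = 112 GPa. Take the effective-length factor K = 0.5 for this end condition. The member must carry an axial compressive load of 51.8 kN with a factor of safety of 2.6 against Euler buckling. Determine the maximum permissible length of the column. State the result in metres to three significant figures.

d_o = 89.3 mm, d_i = 71.6 mm
I = π(d_o⁴ − d_i⁴)/64 = π(89.3⁴ − 71.60⁴)/64 = 1.831×10^6 mm⁴
I = 1.831×10^-6 m⁴
Required critical load P_cr = n·P = 2.6 × 51.8 = 134.7 kN = 1.347×10^5 N
From P_cr = π²EI/(K·L)²:  L = (1/K)·√(π²EI/P_cr) = (1/0.5)·√(π²×1.12×10^11×1.831×10^-6/1.347×10^5)
L = 7.75 m

L_max ≈ 7.75 m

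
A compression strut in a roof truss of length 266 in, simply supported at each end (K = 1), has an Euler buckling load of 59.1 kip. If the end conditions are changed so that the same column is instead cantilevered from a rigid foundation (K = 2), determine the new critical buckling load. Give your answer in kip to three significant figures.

P_cr ∝ 1/K², so P_cr,new = P_cr,old × (K_old/K_new)² = 59.1 × (1/2)²
= 59.1 × 0.2500 = 14.8 kip

P_cr ≈ 14.8 kip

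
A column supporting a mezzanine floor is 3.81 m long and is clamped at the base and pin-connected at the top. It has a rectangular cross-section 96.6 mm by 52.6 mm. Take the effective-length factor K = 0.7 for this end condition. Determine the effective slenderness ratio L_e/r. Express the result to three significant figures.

For a rectangle r_min = b/√12 = 52.6/√12 = 15.18 mm
L_e = K·L = 0.7 × 3.81 m = 2.667 m = 2667.0 mm
λ = L_e / r_min = 2667.0 / 15.18 = 176

λ ≈ 176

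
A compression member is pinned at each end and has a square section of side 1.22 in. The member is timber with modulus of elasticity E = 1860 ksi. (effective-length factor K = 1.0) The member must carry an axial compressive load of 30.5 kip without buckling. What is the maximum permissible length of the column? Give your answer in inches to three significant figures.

L_max ≈ 10.5 in

I = a⁴/12 = 1.22⁴/12 = 0.1846 in⁴
At the buckling limit P_cr = P = 3.050×10^4 lb
From P_cr = π²EI/(K·L)²:  L = (1/K)·√(π²EI/P_cr) = (1/1)·√(π²×1.86×10^6×0.1846/3.050×10^4)
L = 10.5 in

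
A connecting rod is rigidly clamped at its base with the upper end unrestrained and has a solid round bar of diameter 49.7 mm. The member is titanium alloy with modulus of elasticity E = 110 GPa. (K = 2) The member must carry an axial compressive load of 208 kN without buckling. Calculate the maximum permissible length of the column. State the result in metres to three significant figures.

L_max ≈ 0.625 m

I = πd⁴/64 = π×49.7⁴/64 = 2.995×10^5 mm⁴
I = 2.995×10^-7 m⁴
At the buckling limit P_cr = P = 2.080×10^5 N
From P_cr = π²EI/(K·L)²:  L = (1/K)·√(π²EI/P_cr) = (1/2)·√(π²×1.10×10^11×2.995×10^-7/2.080×10^5)
L = 0.625 m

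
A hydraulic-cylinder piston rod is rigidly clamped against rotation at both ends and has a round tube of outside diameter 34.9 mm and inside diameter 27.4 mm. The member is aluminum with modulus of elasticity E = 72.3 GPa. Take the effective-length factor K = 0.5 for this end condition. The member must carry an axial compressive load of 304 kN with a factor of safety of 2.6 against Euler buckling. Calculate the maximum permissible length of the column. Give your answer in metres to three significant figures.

L_max ≈ 0.404 m

d_o = 34.9 mm, d_i = 27.4 mm
I = π(d_o⁴ − d_i⁴)/64 = π(34.9⁴ − 27.40⁴)/64 = 4.516×10^4 mm⁴
I = 4.516×10^-8 m⁴
Required critical load P_cr = n·P = 2.6 × 304 = 790.4 kN = 7.904×10^5 N
From P_cr = π²EI/(K·L)²:  L = (1/K)·√(π²EI/P_cr) = (1/0.5)·√(π²×7.23×10^10×4.516×10^-8/7.904×10^5)
L = 0.404 m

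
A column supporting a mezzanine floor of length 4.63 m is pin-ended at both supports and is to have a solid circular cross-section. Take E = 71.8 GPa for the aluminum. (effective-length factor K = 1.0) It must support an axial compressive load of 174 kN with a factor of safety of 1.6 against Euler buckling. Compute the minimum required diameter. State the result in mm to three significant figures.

d ≈ 114 mm

Required P_cr = n·P = 1.6 × 174 = 278.4 kN
L_e = K·L = 1 × 4.63 = 4.630 m
Required I = P_cr·L_e²/(π²E) = 2.784×10^5 × 4.630² / (π² × 7.18×10^10) = 8.422×10^-6 m⁴
I_req = 8.422×10^6 mm⁴
Solid circle: I = πd⁴/64  ⇒  d = (64I/π)^(1/4) = (64×8.422×10^6/π)^(1/4) = 114 mm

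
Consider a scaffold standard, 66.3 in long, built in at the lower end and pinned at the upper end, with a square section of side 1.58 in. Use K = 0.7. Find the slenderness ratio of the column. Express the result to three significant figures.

λ ≈ 102

For a square r = a/√12 = 1.58/√12 = 0.4561 in
L_e = K·L = 0.7 × 66.3 = 46.41 in
λ = L_e / r_min = 46.410 / 0.4561 = 102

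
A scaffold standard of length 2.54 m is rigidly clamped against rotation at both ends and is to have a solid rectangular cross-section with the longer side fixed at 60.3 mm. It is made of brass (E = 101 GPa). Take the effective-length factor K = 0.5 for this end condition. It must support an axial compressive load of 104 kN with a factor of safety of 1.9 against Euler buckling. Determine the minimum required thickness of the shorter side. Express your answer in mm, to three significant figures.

Required P_cr = n·P = 1.9 × 104 = 197.6 kN
L_e = K·L = 0.5 × 2.54 = 1.270 m
Required I = P_cr·L_e²/(π²E) = 1.976×10^5 × 1.270² / (π² × 1.01×10^11) = 3.197×10^-7 m⁴
I_req = 3.197×10^5 mm⁴
Rectangle, weak axis: I_min = h·b³/12 with h = 60.3 mm fixed  ⇒  b = (12I/h)^(1/3) = 39.9 mm

b ≈ 39.9 mm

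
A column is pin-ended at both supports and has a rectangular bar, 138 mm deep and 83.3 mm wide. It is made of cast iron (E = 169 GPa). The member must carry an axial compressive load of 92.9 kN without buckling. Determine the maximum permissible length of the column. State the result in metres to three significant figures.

Buckling occurs about the weak axis: I_min = h·b³/12 with b = 83.3 mm (the shorter side).
I_min = 138×83.3³/12 = 6.647×10^6 mm⁴
I = 6.647×10^-6 m⁴
At the buckling limit P_cr = P = 9.290×10^4 N
From P_cr = π²EI/(K·L)²:  L = (1/K)·√(π²EI/P_cr) = (1/1)·√(π²×1.69×10^11×6.647×10^-6/9.290×10^4)
L = 10.9 m

L_max ≈ 10.9 m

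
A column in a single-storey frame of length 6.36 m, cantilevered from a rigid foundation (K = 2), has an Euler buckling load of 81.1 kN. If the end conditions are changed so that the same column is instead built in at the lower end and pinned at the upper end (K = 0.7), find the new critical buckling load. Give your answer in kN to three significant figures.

P_cr ≈ 662 kN

P_cr ∝ 1/K², so P_cr,new = P_cr,old × (K_old/K_new)² = 81.1 × (2/0.7)²
= 81.1 × 8.163 = 662 kN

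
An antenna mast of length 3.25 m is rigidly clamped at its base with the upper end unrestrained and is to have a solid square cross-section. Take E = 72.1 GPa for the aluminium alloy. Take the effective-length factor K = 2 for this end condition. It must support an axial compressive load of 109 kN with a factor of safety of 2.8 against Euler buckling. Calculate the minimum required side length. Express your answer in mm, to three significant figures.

Required P_cr = n·P = 2.8 × 109 = 305.2 kN
L_e = K·L = 2 × 3.25 = 6.500 m
Required I = P_cr·L_e²/(π²E) = 3.052×10^5 × 6.500² / (π² × 7.21×10^10) = 1.812×10^-5 m⁴
I_req = 1.812×10^7 mm⁴
Solid square: I = a⁴/12  ⇒  a = (12I)^(1/4) = (12×1.812×10^7)^(1/4) = 121 mm

a ≈ 121 mm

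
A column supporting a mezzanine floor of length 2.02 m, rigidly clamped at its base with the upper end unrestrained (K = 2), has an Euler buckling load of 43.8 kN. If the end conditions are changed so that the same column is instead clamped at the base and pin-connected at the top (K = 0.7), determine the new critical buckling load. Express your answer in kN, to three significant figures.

P_cr ≈ 358 kN

P_cr ∝ 1/K², so P_cr,new = P_cr,old × (K_old/K_new)² = 43.8 × (2/0.7)²
= 43.8 × 8.163 = 358 kN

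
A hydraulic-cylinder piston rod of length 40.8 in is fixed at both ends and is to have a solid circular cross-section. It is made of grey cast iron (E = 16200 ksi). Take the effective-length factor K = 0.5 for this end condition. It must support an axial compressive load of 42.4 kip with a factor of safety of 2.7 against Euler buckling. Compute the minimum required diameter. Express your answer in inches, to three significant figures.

d ≈ 1.57 in

Required P_cr = n·P = 2.7 × 42.4 = 114.5 kip
L_e = K·L = 0.5 × 40.8 = 20.40 in
Required I = P_cr·L_e²/(π²E) = 1.145×10^5 × 20.40² / (π² × 1.62×10^7) = 0.2980 in⁴
Solid circle: I = πd⁴/64  ⇒  d = (64I/π)^(1/4) = (64×0.2980/π)^(1/4) = 1.57 in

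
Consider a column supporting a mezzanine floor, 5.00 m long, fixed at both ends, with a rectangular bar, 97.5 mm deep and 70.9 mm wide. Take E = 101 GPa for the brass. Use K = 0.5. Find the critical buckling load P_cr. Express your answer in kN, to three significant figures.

Buckling occurs about the weak axis: I_min = h·b³/12 with b = 70.9 mm (the shorter side).
I_min = 97.5×70.9³/12 = 2.896×10^6 mm⁴
I = 2.896×10^6 mm⁴ = 2.896×10^-6 m⁴
Effective length L_e = K·L = 0.5 × 5.00 = 2.500 m
P_cr = π²EI / L_e² = π² × 101×10⁹ × 2.896×10^-6 / 2.500² = 4.619×10^5 N

P_cr ≈ 462 kN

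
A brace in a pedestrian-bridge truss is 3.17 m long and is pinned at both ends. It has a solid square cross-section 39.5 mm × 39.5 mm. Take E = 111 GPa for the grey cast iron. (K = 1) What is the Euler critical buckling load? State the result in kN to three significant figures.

P_cr ≈ 22.1 kN

I = a⁴/12 = 39.5⁴/12 = 2.029×10^5 mm⁴
I = 2.029×10^5 mm⁴ = 2.029×10^-7 m⁴
Effective length L_e = K·L = 1 × 3.17 = 3.170 m
P_cr = π²EI / L_e² = π² × 111×10⁹ × 2.029×10^-7 / 3.170² = 2.212×10^4 N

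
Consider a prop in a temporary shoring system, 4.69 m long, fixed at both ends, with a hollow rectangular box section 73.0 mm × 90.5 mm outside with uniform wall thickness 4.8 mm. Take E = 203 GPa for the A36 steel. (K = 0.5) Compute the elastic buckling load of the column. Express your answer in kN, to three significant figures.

P_cr ≈ 443 kN

Inner dimensions: h_i = 90.5 − 2×4.8 = 80.90 mm, b_i = 73.0 − 2×4.8 = 63.40 mm
Weak-axis I_min = (h_o·b_o³ − h_i·b_i³)/12 with b_o = 73.0, b_i = 63.40 mm (shorter outer/inner sides).
I_min = (90.5×73.0³ − 80.90×63.40³)/12 = 1.216×10^6 mm⁴
I = 1.216×10^6 mm⁴ = 1.216×10^-6 m⁴
Effective length L_e = K·L = 0.5 × 4.69 = 2.345 m
P_cr = π²EI / L_e² = π² × 203×10⁹ × 1.216×10^-6 / 2.345² = 4.430×10^5 N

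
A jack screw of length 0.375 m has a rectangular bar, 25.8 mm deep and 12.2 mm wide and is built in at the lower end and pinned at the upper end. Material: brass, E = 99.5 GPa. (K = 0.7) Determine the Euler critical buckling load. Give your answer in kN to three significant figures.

Buckling occurs about the weak axis: I_min = h·b³/12 with b = 12.2 mm (the shorter side).
I_min = 25.8×12.2³/12 = 3.904×10^3 mm⁴
I = 3.904×10^3 mm⁴ = 3.904×10^-9 m⁴
Effective length L_e = K·L = 0.7 × 0.375 = 0.2625 m
P_cr = π²EI / L_e² = π² × 99.5×10⁹ × 3.904×10^-9 / 0.2625² = 5.564×10^4 N

P_cr ≈ 55.6 kN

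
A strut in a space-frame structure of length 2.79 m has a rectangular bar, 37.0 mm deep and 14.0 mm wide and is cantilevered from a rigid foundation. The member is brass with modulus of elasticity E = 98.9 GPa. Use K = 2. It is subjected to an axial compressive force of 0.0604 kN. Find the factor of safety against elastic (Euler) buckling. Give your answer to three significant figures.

n ≈ 4.39

Buckling occurs about the weak axis: I_min = h·b³/12 with b = 14.0 mm (the shorter side).
I_min = 37.0×14.0³/12 = 8.461×10^3 mm⁴
I = 8.461×10^3 mm⁴ = 8.461×10^-9 m⁴
Effective length L_e = K·L = 2 × 2.79 = 5.580 m
P_cr = π²EI / L_e² = π² × 98.9×10⁹ × 8.461×10^-9 / 5.580² = 265.2 N
Factor of safety n = P_cr / P = 0.26524 / 0.0604 = 4.39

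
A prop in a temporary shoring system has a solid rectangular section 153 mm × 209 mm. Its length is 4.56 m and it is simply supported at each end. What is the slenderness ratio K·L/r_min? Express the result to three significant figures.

λ ≈ 103

For a rectangle r_min = b/√12 = 153/√12 = 44.17 mm
L_e = K·L = 1 × 4.56 m = 4.560 m = 4560.0 mm
λ = L_e / r_min = 4560.0 / 44.17 = 103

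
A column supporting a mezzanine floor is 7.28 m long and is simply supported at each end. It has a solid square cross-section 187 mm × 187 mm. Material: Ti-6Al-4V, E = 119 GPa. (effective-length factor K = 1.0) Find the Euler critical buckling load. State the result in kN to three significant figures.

P_cr ≈ 2260 kN

I = a⁴/12 = 187⁴/12 = 1.019×10^8 mm⁴
I = 1.019×10^8 mm⁴ = 1.019×10^-4 m⁴
Effective length L_e = K·L = 1 × 7.28 = 7.280 m
P_cr = π²EI / L_e² = π² × 119×10⁹ × 1.019×10^-4 / 7.280² = 2.258×10^6 N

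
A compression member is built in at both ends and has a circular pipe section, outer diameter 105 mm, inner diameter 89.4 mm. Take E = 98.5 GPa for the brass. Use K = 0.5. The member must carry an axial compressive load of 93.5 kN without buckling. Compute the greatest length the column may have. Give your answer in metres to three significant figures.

L_max ≈ 10.9 m

d_o = 105 mm, d_i = 89.4 mm
I = π(d_o⁴ − d_i⁴)/64 = π(105⁴ − 89.40⁴)/64 = 2.831×10^6 mm⁴
I = 2.831×10^-6 m⁴
At the buckling limit P_cr = P = 9.350×10^4 N
From P_cr = π²EI/(K·L)²:  L = (1/K)·√(π²EI/P_cr) = (1/0.5)·√(π²×9.85×10^10×2.831×10^-6/9.350×10^4)
L = 10.9 m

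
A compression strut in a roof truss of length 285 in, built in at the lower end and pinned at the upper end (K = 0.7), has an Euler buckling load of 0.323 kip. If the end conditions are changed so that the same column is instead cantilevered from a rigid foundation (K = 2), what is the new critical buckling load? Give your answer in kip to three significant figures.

P_cr ≈ 0.0396 kip

P_cr ∝ 1/K², so P_cr,new = P_cr,old × (K_old/K_new)² = 0.323 × (0.7/2)²
= 0.323 × 0.1225 = 0.0396 kip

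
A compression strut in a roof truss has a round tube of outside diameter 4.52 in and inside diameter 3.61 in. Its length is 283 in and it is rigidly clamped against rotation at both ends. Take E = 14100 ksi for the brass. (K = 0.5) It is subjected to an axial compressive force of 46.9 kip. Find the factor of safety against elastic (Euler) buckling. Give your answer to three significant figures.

d_o = 4.52 in, d_i = 3.61 in
I = π(d_o⁴ − d_i⁴)/64 = π(4.52⁴ − 3.610⁴)/64 = 12.15 in⁴
Effective length L_e = K·L = 0.5 × 283 = 141.5 in
P_cr = π²EI / L_e² = π² × 14100×10³ × 12.15 / 141.5² = 8.446×10^4 lb
Factor of safety n = P_cr / P = 84.463 / 46.9 = 1.80

n ≈ 1.80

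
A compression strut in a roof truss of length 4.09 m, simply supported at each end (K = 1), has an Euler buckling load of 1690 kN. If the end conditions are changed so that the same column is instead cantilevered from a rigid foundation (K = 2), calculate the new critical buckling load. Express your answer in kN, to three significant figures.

P_cr ≈ 422 kN

P_cr ∝ 1/K², so P_cr,new = P_cr,old × (K_old/K_new)² = 1690 × (1/2)²
= 1690 × 0.2500 = 422 kN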